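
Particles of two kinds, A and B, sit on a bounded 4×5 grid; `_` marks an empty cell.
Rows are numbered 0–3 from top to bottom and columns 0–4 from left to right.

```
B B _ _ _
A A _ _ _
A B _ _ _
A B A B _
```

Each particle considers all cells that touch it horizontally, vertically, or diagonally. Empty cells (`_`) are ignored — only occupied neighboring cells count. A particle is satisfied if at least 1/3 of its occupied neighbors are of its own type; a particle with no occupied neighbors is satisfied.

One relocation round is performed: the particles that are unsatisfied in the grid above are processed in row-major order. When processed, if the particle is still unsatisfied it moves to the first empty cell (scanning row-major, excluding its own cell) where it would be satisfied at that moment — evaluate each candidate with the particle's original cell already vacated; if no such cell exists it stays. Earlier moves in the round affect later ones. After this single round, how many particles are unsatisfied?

0

Initially unsatisfied (in order): (2,1), (3,1), (3,2), (3,3).
  (2,1) → (0,2).
  (3,1) → (0,3).
  (3,2) → (2,1).
  (3,3): now satisfied by earlier moves; stays.
Resulting grid:
B B B B _
A A _ _ _
A A _ _ _
A _ _ B _
All satisfied now.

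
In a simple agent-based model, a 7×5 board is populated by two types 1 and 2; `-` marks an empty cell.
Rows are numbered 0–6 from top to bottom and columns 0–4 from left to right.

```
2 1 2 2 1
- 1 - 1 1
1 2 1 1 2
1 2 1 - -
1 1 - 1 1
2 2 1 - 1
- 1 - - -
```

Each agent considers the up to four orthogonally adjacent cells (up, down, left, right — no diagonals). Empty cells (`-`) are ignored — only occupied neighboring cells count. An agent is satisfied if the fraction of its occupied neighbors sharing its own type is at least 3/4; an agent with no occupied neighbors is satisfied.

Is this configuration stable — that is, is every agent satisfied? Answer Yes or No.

(0,0)2 0/1 not
(0,1)1 1/3 not
(0,2)2 1/2 not
(0,3)2 1/3 not
(0,4)1 1/2 not
(1,1)1 1/2 not
(1,3)1 2/3 not
(1,4)1 2/3 not
(2,0)1 1/2 not
(2,1)2 1/4 not
(2,2)1 2/3 not
(2,3)1 2/3 not
(2,4)2 0/2 not
(3,0)1 2/3 not
(3,1)2 1/4 not
(3,2)1 1/2 not
(4,0)1 2/3 not
(4,1)1 1/3 not
(4,3)1 1/1 satisfied
(4,4)1 2/2 satisfied
(5,0)2 1/2 not
(5,1)2 1/4 not
(5,2)1 0/1 not
(5,4)1 1/1 satisfied
(6,1)1 0/1 not
For instance (0,0) has only 0/1 same-type neighbors, below 3/4.

No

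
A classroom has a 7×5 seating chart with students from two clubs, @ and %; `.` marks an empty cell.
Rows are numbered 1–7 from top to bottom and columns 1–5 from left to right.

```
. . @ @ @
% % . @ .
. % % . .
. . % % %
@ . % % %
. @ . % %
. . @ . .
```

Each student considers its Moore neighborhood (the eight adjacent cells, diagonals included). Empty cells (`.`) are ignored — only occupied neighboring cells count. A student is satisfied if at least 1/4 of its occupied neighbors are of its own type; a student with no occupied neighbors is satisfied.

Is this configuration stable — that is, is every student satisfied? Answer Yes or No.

Yes

Row 1: (1,3)@ 2/3 satisfied · (1,4)@ 3/3 satisfied · (1,5)@ 2/2 satisfied
Row 2: (2,1)% 2/2 satisfied · (2,2)% 3/4 satisfied · (2,4)@ 3/4 satisfied
Row 3: (3,2)% 4/4 satisfied · (3,3)% 4/5 satisfied
Row 4: (4,3)% 5/5 satisfied · (4,4)% 6/6 satisfied · (4,5)% 3/3 satisfied
Row 5: (5,1)@ 1/1 satisfied · (5,3)% 4/5 satisfied · (5,4)% 7/7 satisfied · (5,5)% 5/5 satisfied
Row 6: (6,2)@ 2/3 satisfied · (6,4)% 4/5 satisfied · (6,5)% 3/3 satisfied
Row 7: (7,3)@ 1/2 satisfied
All meet the threshold, so the configuration is stable.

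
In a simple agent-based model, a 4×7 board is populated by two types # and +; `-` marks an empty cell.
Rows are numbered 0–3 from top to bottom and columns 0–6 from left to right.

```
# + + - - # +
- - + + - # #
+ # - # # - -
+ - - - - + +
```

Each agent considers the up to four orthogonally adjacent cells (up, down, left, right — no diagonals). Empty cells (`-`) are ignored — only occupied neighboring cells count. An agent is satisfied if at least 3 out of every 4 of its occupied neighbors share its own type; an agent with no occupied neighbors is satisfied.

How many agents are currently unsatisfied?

(0,0)# 0/1 unhappy
(0,1)+ 1/2 unhappy
(0,2)+ 2/2 ok
(0,5)# 1/2 unhappy
(0,6)+ 0/2 unhappy
(1,2)+ 2/2 ok
(1,3)+ 1/2 unhappy
(1,5)# 2/2 ok
(1,6)# 1/2 unhappy
(2,0)+ 1/2 unhappy
(2,1)# 0/1 unhappy
(2,3)# 1/2 unhappy
(2,4)# 1/1 ok
(3,0)+ 1/1 ok
(3,5)+ 1/1 ok
(3,6)+ 1/1 ok
Unsatisfied: (0,0), (0,1), (0,5), (0,6), (1,3), (1,6), (2,0), (2,1), (2,3) — 9 in total.

9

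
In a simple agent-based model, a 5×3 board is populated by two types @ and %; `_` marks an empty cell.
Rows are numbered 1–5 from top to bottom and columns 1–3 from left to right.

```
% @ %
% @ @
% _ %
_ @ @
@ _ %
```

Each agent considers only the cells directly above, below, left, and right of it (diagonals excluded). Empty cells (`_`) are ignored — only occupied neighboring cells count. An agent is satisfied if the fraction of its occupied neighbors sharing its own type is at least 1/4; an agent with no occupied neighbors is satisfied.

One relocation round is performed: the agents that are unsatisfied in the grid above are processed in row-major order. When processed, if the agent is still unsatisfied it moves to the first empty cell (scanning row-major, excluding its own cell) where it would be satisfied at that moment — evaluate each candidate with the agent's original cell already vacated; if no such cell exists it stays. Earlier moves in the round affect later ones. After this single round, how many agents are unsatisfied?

Initially unsatisfied (in order): (1,3), (3,3), (5,3).
  (1,3) → (3,2).
  (3,3): now satisfied by earlier moves; stays.
  (5,3) → (4,1).
Resulting grid:
% @ _
% @ @
% % %
% @ @
@ _ _
Unsatisfied now: (5,1).

1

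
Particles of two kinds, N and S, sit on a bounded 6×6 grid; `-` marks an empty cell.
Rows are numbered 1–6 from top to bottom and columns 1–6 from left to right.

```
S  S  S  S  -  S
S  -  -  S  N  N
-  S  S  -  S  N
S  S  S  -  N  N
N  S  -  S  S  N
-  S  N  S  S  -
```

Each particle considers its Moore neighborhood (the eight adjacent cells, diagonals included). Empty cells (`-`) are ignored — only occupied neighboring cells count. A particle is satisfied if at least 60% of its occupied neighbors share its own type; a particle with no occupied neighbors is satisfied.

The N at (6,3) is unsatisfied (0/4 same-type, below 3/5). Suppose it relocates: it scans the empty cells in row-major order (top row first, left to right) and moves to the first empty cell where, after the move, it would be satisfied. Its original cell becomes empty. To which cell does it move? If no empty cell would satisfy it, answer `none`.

Vacating (6,3). Empty cells in order:
  (1,5): 2/5 same-type → still unsatisfied.
  (2,2): 0/6 same-type → still unsatisfied.
  (2,3): 0/6 same-type → still unsatisfied.
  (3,1): 0/4 same-type → still unsatisfied.
  (3,4): 2/6 same-type → still unsatisfied.
  (4,4): 1/6 same-type → still unsatisfied.
  (5,3): 0/6 same-type → still unsatisfied.
  (6,1): 1/3 same-type → still unsatisfied.
  (6,6): 1/3 same-type → still unsatisfied.

none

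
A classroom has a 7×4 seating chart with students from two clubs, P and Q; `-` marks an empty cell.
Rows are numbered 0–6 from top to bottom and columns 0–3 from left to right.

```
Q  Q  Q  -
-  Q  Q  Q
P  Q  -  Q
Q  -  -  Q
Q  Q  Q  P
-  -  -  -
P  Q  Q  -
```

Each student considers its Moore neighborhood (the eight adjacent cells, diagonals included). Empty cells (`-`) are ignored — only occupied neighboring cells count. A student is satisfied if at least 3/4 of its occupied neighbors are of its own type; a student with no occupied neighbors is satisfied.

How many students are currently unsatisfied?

(0,0)Q 2/2 satisfied
(0,1)Q 4/4 satisfied
(0,2)Q 4/4 satisfied
(1,1)Q 5/6 satisfied
(1,2)Q 6/6 satisfied
(1,3)Q 3/3 satisfied
(2,0)P 0/3 not
(2,1)Q 3/4 satisfied
(2,3)Q 3/3 satisfied
(3,0)Q 3/4 satisfied
(3,3)Q 2/3 not
(4,0)Q 2/2 satisfied
(4,1)Q 3/3 satisfied
(4,2)Q 2/3 not
(4,3)P 0/2 not
(6,0)P 0/1 not
(6,1)Q 1/2 not
(6,2)Q 1/1 satisfied
Unsatisfied: (2,0), (3,3), (4,2), (4,3), (6,0), (6,1) — 6 in total.

6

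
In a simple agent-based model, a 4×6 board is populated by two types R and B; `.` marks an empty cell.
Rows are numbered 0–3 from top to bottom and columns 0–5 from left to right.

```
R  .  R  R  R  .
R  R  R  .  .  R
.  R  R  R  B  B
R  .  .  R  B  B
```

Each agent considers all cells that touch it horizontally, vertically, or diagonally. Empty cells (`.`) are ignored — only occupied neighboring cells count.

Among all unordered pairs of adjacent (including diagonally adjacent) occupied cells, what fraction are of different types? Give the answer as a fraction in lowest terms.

Scan each occupied cell's neighbors to the right and below (and the two forward diagonals) so each pair is counted once.
From row 0: 0 unlike of 8 pairs (running 0/8).
From row 1: 2 unlike of 10 pairs (running 2/18).
From row 2: 3 unlike of 13 pairs (running 5/31).
From row 3: 1 unlike of 2 pairs (running 6/33).
Total adjacent occupied pairs: 33; unlike-type pairs: 6.
6/33 reduces to 2/11.

2/11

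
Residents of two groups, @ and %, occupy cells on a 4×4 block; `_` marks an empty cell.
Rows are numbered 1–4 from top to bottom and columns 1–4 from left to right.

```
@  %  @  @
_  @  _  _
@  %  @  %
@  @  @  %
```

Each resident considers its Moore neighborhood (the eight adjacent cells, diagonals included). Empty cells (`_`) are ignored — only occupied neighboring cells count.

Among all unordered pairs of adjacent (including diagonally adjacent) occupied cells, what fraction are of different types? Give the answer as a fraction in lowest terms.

13/25

Scan each occupied cell's neighbors to the right and below (and the two forward diagonals) so each pair is counted once.
From row 1: 3 unlike of 6 pairs (running 3/6).
From row 2: 1 unlike of 3 pairs (running 4/9).
From row 3: 8 unlike of 13 pairs (running 12/22).
From row 4: 1 unlike of 3 pairs (running 13/25).
Total adjacent occupied pairs: 25; unlike-type pairs: 13.
13/25 is already in lowest terms.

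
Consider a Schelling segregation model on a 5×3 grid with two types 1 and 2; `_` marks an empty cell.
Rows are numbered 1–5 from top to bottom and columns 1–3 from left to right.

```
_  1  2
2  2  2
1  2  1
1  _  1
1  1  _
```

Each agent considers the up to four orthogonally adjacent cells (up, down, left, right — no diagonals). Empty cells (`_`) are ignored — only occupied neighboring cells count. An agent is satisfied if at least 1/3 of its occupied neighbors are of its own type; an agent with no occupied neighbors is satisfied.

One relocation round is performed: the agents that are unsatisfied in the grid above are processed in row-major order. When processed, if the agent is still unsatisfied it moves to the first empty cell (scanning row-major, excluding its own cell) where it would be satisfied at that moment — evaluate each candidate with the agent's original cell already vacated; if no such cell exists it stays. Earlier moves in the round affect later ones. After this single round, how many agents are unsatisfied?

1

Initially unsatisfied (in order): (1,2).
  (1,2) → (4,2).
Resulting grid:
_ _ 2
2 2 2
1 2 1
1 1 1
1 1 _
Unsatisfied now: (3,2).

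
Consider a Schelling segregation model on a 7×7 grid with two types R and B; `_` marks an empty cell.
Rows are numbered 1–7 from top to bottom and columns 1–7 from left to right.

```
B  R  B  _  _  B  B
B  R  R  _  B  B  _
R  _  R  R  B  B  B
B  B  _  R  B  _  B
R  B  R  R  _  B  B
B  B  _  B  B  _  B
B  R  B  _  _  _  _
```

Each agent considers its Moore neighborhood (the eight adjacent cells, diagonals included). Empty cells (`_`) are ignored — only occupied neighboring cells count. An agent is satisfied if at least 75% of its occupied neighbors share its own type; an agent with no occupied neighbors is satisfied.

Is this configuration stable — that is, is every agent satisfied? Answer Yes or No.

(1,1)B 1/3 not
(1,2)R 2/5 not
(1,3)B 0/3 not
(1,6)B 3/3 satisfied
(1,7)B 2/2 satisfied
(2,1)B 1/4 not
(2,2)R 4/7 not
(2,3)R 4/5 satisfied
(2,5)B 4/5 satisfied
(2,6)B 6/6 satisfied
(3,1)R 1/4 not
(3,3)R 4/5 satisfied
(3,4)R 3/6 not
(3,5)B 4/6 not
(3,6)B 6/6 satisfied
(3,7)B 3/3 satisfied
(4,1)B 2/4 not
(4,2)B 2/6 not
(4,4)R 4/6 not
(4,5)B 3/6 not
(4,7)B 4/4 satisfied
(5,1)R 0/5 not
(5,2)B 4/6 not
(5,3)R 2/6 not
(5,4)R 2/5 not
(5,6)B 5/5 satisfied
(5,7)B 3/3 satisfied
(6,1)B 3/5 not
(6,2)B 4/7 not
(6,4)B 2/4 not
(6,5)B 2/3 not
(6,7)B 2/2 satisfied
(7,1)B 2/3 not
(7,2)R 0/4 not
(7,3)B 2/3 not
For instance (1,1) has only 1/3 same-type neighbors, below 3/4.

No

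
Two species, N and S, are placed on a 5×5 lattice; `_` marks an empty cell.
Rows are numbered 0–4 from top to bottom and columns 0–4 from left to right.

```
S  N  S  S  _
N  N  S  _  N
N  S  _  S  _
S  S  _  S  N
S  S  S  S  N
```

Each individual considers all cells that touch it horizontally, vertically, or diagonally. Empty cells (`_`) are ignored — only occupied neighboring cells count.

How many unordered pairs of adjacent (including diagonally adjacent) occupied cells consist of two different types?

Scan each occupied cell's neighbors to the right and below (and the two forward diagonals) so each pair is counted once.
Row 0: S(0,0)–N(0,1)≠ S(0,0)–N(1,0)≠ S(0,0)–N(1,1)≠ N(0,1)–S(0,2)≠ N(0,1)–N(1,1)= N(0,1)–S(1,2)≠ N(0,1)–N(1,0)= S(0,2)–S(0,3)= S(0,2)–S(1,2)= S(0,2)–N(1,1)≠ S(0,3)–N(1,4)≠ S(0,3)–S(1,2)=  → 7/12 unlike.
Row 1: N(1,0)–N(1,1)= N(1,0)–N(2,0)= N(1,0)–S(2,1)≠ N(1,1)–S(1,2)≠ N(1,1)–S(2,1)≠ N(1,1)–N(2,0)= S(1,2)–S(2,3)= S(1,2)–S(2,1)= N(1,4)–S(2,3)≠  → 4/9 unlike.
Row 2: N(2,0)–S(2,1)≠ N(2,0)–S(3,0)≠ N(2,0)–S(3,1)≠ S(2,1)–S(3,1)= S(2,1)–S(3,0)= S(2,3)–S(3,3)= S(2,3)–N(3,4)≠  → 4/7 unlike.
Row 3: S(3,0)–S(3,1)= S(3,0)–S(4,0)= S(3,0)–S(4,1)= S(3,1)–S(4,1)= S(3,1)–S(4,2)= S(3,1)–S(4,0)= S(3,3)–N(3,4)≠ S(3,3)–S(4,3)= S(3,3)–N(4,4)≠ S(3,3)–S(4,2)= N(3,4)–N(4,4)= N(3,4)–S(4,3)≠  → 3/12 unlike.
Row 4: S(4,0)–S(4,1)= S(4,1)–S(4,2)= S(4,2)–S(4,3)= S(4,3)–N(4,4)≠  → 1/4 unlike.
Total adjacent occupied pairs: 44; unlike-type pairs: 19.

19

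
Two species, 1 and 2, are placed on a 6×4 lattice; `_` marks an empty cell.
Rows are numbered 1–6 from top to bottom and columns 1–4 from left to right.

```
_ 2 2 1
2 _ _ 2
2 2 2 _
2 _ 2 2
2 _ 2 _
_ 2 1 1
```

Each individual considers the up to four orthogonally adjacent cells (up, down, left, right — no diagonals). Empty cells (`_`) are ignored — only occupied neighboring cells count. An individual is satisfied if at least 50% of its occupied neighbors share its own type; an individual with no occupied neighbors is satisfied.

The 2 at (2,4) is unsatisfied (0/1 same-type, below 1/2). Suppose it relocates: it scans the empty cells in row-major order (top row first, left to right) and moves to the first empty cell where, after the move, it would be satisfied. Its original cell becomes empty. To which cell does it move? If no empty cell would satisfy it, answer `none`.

(1,1)

Vacating (2,4). Empty cells in order:
  (1,1): 2/2 same-type → satisfied — stop here.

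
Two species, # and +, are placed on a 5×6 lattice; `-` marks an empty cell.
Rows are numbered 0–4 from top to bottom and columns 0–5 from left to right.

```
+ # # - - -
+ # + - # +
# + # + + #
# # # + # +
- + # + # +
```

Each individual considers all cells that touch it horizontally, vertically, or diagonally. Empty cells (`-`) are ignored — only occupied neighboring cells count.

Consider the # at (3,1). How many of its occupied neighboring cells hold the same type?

Occupied neighbors of (3,1): (2,0)=#, (2,1)=+, (2,2)=#, (3,0)=#, (3,2)=#, (4,1)=+, (4,2)=#.
Same type (#): 5 of 7.

5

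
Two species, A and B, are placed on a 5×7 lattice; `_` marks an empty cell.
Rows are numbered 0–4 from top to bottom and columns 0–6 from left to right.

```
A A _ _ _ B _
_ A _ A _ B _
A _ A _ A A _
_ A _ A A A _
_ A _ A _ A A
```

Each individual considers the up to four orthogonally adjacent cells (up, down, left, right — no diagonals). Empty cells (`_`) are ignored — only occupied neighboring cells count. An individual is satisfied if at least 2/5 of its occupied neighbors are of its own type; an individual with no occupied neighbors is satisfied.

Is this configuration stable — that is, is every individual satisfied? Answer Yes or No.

(0,0)A 1/1 ok
(0,1)A 2/2 ok
(0,5)B 1/1 ok
(1,1)A 1/1 ok
(1,3)A 0/0 ok
(1,5)B 1/2 ok
(2,0)A 0/0 ok
(2,2)A 0/0 ok
(2,4)A 2/2 ok
(2,5)A 2/3 ok
(3,1)A 1/1 ok
(3,3)A 2/2 ok
(3,4)A 3/3 ok
(3,5)A 3/3 ok
(4,1)A 1/1 ok
(4,3)A 1/1 ok
(4,5)A 2/2 ok
(4,6)A 1/1 ok
All meet the threshold, so the configuration is stable.

Yes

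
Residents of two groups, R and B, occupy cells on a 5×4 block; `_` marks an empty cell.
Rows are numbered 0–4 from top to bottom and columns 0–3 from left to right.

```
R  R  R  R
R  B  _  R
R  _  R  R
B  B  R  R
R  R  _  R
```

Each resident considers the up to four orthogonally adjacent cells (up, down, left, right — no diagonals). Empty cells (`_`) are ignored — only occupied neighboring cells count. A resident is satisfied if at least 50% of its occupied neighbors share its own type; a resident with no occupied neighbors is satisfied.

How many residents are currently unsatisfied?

Row 0: (0,0)R 2/2 satisfied · (0,1)R 2/3 satisfied · (0,2)R 2/2 satisfied · (0,3)R 2/2 satisfied
Row 1: (1,0)R 2/3 satisfied · (1,1)B 0/2 not · (1,3)R 2/2 satisfied
Row 2: (2,0)R 1/2 satisfied · (2,2)R 2/2 satisfied · (2,3)R 3/3 satisfied
Row 3: (3,0)B 1/3 not · (3,1)B 1/3 not · (3,2)R 2/3 satisfied · (3,3)R 3/3 satisfied
Row 4: (4,0)R 1/2 satisfied · (4,1)R 1/2 satisfied · (4,3)R 1/1 satisfied
Unsatisfied: (1,1), (3,0), (3,1) — 3 in total.

3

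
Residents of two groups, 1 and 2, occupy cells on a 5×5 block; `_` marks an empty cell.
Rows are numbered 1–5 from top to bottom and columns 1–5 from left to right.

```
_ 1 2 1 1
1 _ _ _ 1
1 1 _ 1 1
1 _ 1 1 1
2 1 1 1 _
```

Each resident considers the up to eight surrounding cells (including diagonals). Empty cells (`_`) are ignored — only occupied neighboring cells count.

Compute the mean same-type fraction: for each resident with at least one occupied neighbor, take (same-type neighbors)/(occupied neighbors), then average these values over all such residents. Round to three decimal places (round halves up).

(1,2)1 1/2
(1,3)2 0/2
(1,4)1 2/3
(1,5)1 2/2
(2,1)1 3/3
(2,5)1 4/4
(3,1)1 3/3
(3,2)1 4/4
(3,4)1 5/5
(3,5)1 4/4
(4,1)1 3/4
(4,3)1 6/6
(4,4)1 6/6
(4,5)1 4/4
(5,1)2 0/2
(5,2)1 3/4
(5,3)1 4/4
(5,4)1 4/4
Sum over 18 residents: 1/2 + 0/2 + 2/3 + 2/2 + 3/3 + 4/4 + 3/3 + 4/4 + 5/5 + 4/4 + 3/4 + 6/6 + 6/6 + 4/4 + 0/2 + 3/4 + 4/4 + 4/4 = 44/3; mean = 44/3 ÷ 18 = 22/27 = 0.814814… → 0.815.

0.815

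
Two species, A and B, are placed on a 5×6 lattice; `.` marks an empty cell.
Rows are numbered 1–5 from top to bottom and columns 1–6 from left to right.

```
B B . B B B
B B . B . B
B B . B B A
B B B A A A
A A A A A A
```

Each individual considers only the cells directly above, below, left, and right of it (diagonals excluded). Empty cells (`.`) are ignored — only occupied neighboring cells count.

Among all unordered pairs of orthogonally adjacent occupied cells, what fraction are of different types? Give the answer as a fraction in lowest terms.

2/9

Scan each occupied cell's neighbors to the right and below so each pair is counted once.
Row 1: B(1,1)–B(1,2)= B(1,1)–B(2,1)= B(1,2)–B(2,2)= B(1,4)–B(1,5)= B(1,4)–B(2,4)= B(1,5)–B(1,6)= B(1,6)–B(2,6)=  → 0/7 unlike.
Row 2: B(2,1)–B(2,2)= B(2,1)–B(3,1)= B(2,2)–B(3,2)= B(2,4)–B(3,4)= B(2,6)–A(3,6)≠  → 1/5 unlike.
Row 3: B(3,1)–B(3,2)= B(3,1)–B(4,1)= B(3,2)–B(4,2)= B(3,4)–B(3,5)= B(3,4)–A(4,4)≠ B(3,5)–A(3,6)≠ B(3,5)–A(4,5)≠ A(3,6)–A(4,6)=  → 3/8 unlike.
Row 4: B(4,1)–B(4,2)= B(4,1)–A(5,1)≠ B(4,2)–B(4,3)= B(4,2)–A(5,2)≠ B(4,3)–A(4,4)≠ B(4,3)–A(5,3)≠ A(4,4)–A(4,5)= A(4,4)–A(5,4)= A(4,5)–A(4,6)= A(4,5)–A(5,5)= A(4,6)–A(5,6)=  → 4/11 unlike.
Row 5: A(5,1)–A(5,2)= A(5,2)–A(5,3)= A(5,3)–A(5,4)= A(5,4)–A(5,5)= A(5,5)–A(5,6)=  → 0/5 unlike.
Total adjacent occupied pairs: 36; unlike-type pairs: 8.
8/36 reduces to 2/9.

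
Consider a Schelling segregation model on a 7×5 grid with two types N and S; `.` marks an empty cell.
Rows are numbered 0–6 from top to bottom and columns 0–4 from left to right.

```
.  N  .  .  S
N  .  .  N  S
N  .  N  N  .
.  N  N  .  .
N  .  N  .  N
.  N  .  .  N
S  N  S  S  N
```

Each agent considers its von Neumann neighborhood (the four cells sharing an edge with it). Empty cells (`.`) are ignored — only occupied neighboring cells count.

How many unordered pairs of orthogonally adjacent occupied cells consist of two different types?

4

Scan each occupied cell's neighbors to the right and below so each pair is counted once.
Row 0: S(0,4)–S(1,4)=  → 0/1 unlike.
Row 1: N(1,0)–N(2,0)= N(1,3)–S(1,4)≠ N(1,3)–N(2,3)=  → 1/3 unlike.
Row 2: N(2,2)–N(2,3)= N(2,2)–N(3,2)=  → 0/2 unlike.
Row 3: N(3,1)–N(3,2)= N(3,2)–N(4,2)=  → 0/2 unlike.
Row 4: N(4,4)–N(5,4)=  → 0/1 unlike.
Row 5: N(5,1)–N(6,1)= N(5,4)–N(6,4)=  → 0/2 unlike.
Row 6: S(6,0)–N(6,1)≠ N(6,1)–S(6,2)≠ S(6,2)–S(6,3)= S(6,3)–N(6,4)≠  → 3/4 unlike.
Total adjacent occupied pairs: 15; unlike-type pairs: 4.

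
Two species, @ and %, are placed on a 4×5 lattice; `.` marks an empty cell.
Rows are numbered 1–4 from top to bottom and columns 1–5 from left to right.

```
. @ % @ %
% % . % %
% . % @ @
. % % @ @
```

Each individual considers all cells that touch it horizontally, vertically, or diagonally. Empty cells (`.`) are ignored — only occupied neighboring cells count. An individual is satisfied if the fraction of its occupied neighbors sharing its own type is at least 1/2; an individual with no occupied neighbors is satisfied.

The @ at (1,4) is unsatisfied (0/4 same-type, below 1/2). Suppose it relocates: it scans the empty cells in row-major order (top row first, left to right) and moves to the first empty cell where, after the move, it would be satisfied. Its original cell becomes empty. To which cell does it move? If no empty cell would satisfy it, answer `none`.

Vacating (1,4). Empty cells in order:
  (1,1): 1/3 same-type → still unsatisfied.
  (2,3): 2/6 same-type → still unsatisfied.
  (3,2): 0/6 same-type → still unsatisfied.
  (4,1): 0/2 same-type → still unsatisfied.

none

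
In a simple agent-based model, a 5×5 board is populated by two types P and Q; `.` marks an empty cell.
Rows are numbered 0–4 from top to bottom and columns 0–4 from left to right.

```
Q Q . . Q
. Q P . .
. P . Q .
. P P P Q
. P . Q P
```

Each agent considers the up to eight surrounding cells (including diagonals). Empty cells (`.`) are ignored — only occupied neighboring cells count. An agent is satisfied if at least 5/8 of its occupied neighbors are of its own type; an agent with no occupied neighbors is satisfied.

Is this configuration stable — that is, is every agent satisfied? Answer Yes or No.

No

(0,0)Q 2/2 ✓
(0,1)Q 2/3 ✓
(0,4)Q 0/0 ✓
(1,1)Q 2/4 ✗
(1,2)P 1/4 ✗
(2,1)P 3/4 ✓
(2,3)Q 1/4 ✗
(3,1)P 3/3 ✓
(3,2)P 4/6 ✓
(3,3)P 2/5 ✗
(3,4)Q 2/4 ✗
(4,1)P 2/2 ✓
(4,3)Q 1/4 ✗
(4,4)P 1/3 ✗
For instance (1,1) has only 2/4 same-type neighbors, below 5/8.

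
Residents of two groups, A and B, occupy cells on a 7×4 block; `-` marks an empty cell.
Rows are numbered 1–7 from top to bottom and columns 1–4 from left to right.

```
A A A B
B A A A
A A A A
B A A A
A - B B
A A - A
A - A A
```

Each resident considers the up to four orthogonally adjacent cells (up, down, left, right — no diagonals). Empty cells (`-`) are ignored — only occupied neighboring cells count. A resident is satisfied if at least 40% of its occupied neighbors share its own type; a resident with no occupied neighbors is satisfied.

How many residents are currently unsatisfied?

Row 1: (1,1)A 1/2 satisfied · (1,2)A 3/3 satisfied · (1,3)A 2/3 satisfied · (1,4)B 0/2 not
Row 2: (2,1)B 0/3 not · (2,2)A 3/4 satisfied · (2,3)A 4/4 satisfied · (2,4)A 2/3 satisfied
Row 3: (3,1)A 1/3 not · (3,2)A 4/4 satisfied · (3,3)A 4/4 satisfied · (3,4)A 3/3 satisfied
Row 4: (4,1)B 0/3 not · (4,2)A 2/3 satisfied · (4,3)A 3/4 satisfied · (4,4)A 2/3 satisfied
Row 5: (5,1)A 1/2 satisfied · (5,3)B 1/2 satisfied · (5,4)B 1/3 not
Row 6: (6,1)A 3/3 satisfied · (6,2)A 1/1 satisfied · (6,4)A 1/2 satisfied
Row 7: (7,1)A 1/1 satisfied · (7,3)A 1/1 satisfied · (7,4)A 2/2 satisfied
Unsatisfied: (1,4), (2,1), (3,1), (4,1), (5,4) — 5 in total.

5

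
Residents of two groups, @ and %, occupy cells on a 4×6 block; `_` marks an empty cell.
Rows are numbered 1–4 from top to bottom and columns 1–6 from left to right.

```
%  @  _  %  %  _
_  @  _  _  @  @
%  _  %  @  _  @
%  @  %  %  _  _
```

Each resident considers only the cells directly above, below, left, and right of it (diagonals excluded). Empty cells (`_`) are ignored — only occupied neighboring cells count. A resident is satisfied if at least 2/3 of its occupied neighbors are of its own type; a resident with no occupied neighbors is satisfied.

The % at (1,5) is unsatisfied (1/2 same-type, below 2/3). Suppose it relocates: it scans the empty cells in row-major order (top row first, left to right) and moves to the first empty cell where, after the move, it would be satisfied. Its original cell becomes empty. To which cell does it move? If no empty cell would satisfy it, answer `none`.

(2,1)

Vacating (1,5). Empty cells in order:
  (1,3): 1/2 same-type → still unsatisfied.
  (1,6): 0/1 same-type → still unsatisfied.
  (2,1): 2/3 same-type → satisfied — stop here.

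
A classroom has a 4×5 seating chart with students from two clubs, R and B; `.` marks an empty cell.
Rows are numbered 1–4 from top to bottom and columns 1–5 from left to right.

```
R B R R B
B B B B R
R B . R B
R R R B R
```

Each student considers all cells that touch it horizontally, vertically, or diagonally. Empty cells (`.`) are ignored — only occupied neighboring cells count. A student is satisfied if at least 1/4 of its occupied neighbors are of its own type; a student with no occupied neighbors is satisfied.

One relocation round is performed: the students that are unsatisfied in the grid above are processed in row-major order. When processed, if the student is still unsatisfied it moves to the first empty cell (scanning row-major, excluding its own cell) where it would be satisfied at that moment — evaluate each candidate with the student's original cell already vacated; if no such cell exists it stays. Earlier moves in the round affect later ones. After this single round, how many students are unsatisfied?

2

Initially unsatisfied (in order): (1,1), (1,3).
  (1,1) → (3,3).
  (1,3): no empty cell satisfies it; stays.
Resulting grid:
. B R R B
B B B B R
R B R R B
R R R B R
Unsatisfied now: (1,3), (4,4).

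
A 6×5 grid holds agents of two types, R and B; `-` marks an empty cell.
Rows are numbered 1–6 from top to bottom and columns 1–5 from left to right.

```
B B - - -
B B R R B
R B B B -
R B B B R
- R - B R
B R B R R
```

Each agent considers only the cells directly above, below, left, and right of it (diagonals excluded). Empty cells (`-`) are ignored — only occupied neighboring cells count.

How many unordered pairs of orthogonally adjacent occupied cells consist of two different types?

Scan each occupied cell's neighbors to the right and below so each pair is counted once.
Row 1: B(1,1)–B(1,2)= B(1,1)–B(2,1)= B(1,2)–B(2,2)=  → 0/3 unlike.
Row 2: B(2,1)–B(2,2)= B(2,1)–R(3,1)≠ B(2,2)–R(2,3)≠ B(2,2)–B(3,2)= R(2,3)–R(2,4)= R(2,3)–B(3,3)≠ R(2,4)–B(2,5)≠ R(2,4)–B(3,4)≠  → 5/8 unlike.
Row 3: R(3,1)–B(3,2)≠ R(3,1)–R(4,1)= B(3,2)–B(3,3)= B(3,2)–B(4,2)= B(3,3)–B(3,4)= B(3,3)–B(4,3)= B(3,4)–B(4,4)=  → 1/7 unlike.
Row 4: R(4,1)–B(4,2)≠ B(4,2)–B(4,3)= B(4,2)–R(5,2)≠ B(4,3)–B(4,4)= B(4,4)–R(4,5)≠ B(4,4)–B(5,4)= R(4,5)–R(5,5)=  → 3/7 unlike.
Row 5: R(5,2)–R(6,2)= B(5,4)–R(5,5)≠ B(5,4)–R(6,4)≠ R(5,5)–R(6,5)=  → 2/4 unlike.
Row 6: B(6,1)–R(6,2)≠ R(6,2)–B(6,3)≠ B(6,3)–R(6,4)≠ R(6,4)–R(6,5)=  → 3/4 unlike.
Total adjacent occupied pairs: 33; unlike-type pairs: 14.

14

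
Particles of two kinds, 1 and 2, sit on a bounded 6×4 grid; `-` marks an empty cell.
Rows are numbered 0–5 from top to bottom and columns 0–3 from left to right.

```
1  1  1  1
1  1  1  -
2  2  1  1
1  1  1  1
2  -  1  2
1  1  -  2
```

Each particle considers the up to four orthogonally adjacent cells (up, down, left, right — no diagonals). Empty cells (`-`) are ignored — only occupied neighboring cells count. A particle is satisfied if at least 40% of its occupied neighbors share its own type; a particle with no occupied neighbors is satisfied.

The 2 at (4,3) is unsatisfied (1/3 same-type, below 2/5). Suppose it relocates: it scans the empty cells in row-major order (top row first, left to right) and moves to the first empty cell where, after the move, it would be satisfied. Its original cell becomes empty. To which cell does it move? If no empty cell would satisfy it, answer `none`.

Vacating (4,3). Empty cells in order:
  (1,3): 0/3 same-type → still unsatisfied.
  (4,1): 1/4 same-type → still unsatisfied.
  (5,2): 1/3 same-type → still unsatisfied.

none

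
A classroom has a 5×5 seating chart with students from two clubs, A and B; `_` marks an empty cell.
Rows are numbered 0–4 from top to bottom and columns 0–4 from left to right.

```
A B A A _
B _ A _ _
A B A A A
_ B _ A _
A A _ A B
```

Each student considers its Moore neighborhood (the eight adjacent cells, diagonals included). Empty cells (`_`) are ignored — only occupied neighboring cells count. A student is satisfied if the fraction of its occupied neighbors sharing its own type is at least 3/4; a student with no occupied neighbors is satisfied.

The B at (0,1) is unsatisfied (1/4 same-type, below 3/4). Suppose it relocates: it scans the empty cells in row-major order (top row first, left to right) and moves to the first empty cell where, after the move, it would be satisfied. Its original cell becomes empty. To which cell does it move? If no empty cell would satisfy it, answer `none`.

none

Vacating (0,1). Empty cells in order:
  (0,4): 0/1 same-type → still unsatisfied.
  (1,1): 2/7 same-type → still unsatisfied.
  (1,3): 0/6 same-type → still unsatisfied.
  (1,4): 0/3 same-type → still unsatisfied.
  (3,0): 2/5 same-type → still unsatisfied.
  (3,2): 2/7 same-type → still unsatisfied.
  (3,4): 1/5 same-type → still unsatisfied.
  (4,2): 1/4 same-type → still unsatisfied.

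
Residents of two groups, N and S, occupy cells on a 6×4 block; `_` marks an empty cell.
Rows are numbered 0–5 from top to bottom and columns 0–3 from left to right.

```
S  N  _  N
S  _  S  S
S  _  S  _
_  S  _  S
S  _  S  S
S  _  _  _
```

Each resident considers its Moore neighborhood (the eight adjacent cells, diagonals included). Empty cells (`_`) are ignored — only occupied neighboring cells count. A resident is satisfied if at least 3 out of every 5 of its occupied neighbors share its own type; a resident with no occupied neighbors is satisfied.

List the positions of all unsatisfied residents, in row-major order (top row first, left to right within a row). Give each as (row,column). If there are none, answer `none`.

(0,0), (0,1), (0,3), (1,2)

Row 0: (0,0)S 1/2 unhappy · (0,1)N 0/3 unhappy · (0,3)N 0/2 unhappy
Row 1: (1,0)S 2/3 ok · (1,2)S 2/4 unhappy · (1,3)S 2/3 ok
Row 2: (2,0)S 2/2 ok · (2,2)S 4/4 ok
Row 3: (3,1)S 4/4 ok · (3,3)S 3/3 ok
Row 4: (4,0)S 2/2 ok · (4,2)S 3/3 ok · (4,3)S 2/2 ok
Row 5: (5,0)S 1/1 ok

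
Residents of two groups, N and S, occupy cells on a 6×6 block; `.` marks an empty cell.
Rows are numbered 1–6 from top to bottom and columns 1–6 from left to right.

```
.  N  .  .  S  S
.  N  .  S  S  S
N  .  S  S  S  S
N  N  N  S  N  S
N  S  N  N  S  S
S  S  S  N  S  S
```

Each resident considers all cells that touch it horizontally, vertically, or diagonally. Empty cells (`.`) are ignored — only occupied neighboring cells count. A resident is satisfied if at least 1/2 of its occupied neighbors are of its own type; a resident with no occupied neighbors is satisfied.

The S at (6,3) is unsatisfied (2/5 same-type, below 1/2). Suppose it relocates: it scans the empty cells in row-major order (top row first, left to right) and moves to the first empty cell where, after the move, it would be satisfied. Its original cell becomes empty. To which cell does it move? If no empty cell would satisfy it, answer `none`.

Vacating (6,3). Empty cells in order:
  (1,1): 0/2 same-type → still unsatisfied.
  (1,3): 1/3 same-type → still unsatisfied.
  (1,4): 3/3 same-type → satisfied — stop here.

(1,4)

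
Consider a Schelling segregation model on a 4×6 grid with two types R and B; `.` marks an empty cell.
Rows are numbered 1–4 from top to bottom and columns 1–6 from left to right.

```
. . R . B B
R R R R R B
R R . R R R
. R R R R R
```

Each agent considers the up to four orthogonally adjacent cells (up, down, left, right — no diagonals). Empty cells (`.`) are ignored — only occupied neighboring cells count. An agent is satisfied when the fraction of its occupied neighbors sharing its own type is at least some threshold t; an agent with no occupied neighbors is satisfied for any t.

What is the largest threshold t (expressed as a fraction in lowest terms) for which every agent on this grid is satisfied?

1/3

(1,3)R 1/1
(1,5)B 1/2
(1,6)B 2/2
(2,1)R 2/2
(2,2)R 3/3
(2,3)R 3/3
(2,4)R 3/3
(2,5)R 2/4
(2,6)B 1/3
(3,1)R 2/2
(3,2)R 3/3
(3,4)R 3/3
(3,5)R 4/4
(3,6)R 2/3
(4,2)R 2/2
(4,3)R 2/2
(4,4)R 3/3
(4,5)R 3/3
(4,6)R 2/2
The smallest same-type fraction is 1/3 at (2,6), which reduces to 1/3. Any threshold above that leaves this agent unsatisfied.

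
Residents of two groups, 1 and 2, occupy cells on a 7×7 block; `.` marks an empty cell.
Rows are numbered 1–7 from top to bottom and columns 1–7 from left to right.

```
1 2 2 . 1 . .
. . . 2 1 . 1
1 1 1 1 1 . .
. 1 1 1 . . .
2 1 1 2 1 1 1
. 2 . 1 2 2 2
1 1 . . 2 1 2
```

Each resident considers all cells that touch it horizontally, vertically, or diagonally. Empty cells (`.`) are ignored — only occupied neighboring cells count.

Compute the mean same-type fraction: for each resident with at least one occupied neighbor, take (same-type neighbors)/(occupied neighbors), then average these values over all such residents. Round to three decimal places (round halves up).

0.550

(1,1)1 0/1
(1,2)2 1/2
(1,3)2 2/2
(1,5)1 1/2
(2,4)2 1/6
(2,5)1 3/4
(2,7)1 — no occupied neighbors
(3,1)1 2/2
(3,2)1 4/4
(3,3)1 5/6
(3,4)1 5/6
(3,5)1 3/4
(4,2)1 6/7
(4,3)1 7/8
(4,4)1 6/7
(5,1)2 1/3
(5,2)1 3/5
(5,3)1 5/7
(5,4)2 1/6
(5,5)1 3/6
(5,6)1 2/5
(5,7)1 1/3
(6,2)2 1/5
(6,4)1 2/5
(6,5)2 3/7
(6,6)2 4/8
(6,7)2 2/5
(7,1)1 1/2
(7,2)1 1/2
(7,5)2 2/4
(7,6)1 0/5
(7,7)2 2/3
Sum over 31 residents: 0/1 + 1/2 + 2/2 + 1/2 + 1/6 + 3/4 + 2/2 + 4/4 + 5/6 + 5/6 + 3/4 + 6/7 + 7/8 + 6/7 + 1/3 + 3/5 + 5/7 + 1/6 + 3/6 + 2/5 + 1/3 + 1/5 + 2/5 + 3/7 + 4/8 + 2/5 + 1/2 + 1/2 + 2/4 + 0/5 + 2/3 = 2867/168; mean = 2867/168 ÷ 31 = 2867/5208 = 0.550499… → 0.550.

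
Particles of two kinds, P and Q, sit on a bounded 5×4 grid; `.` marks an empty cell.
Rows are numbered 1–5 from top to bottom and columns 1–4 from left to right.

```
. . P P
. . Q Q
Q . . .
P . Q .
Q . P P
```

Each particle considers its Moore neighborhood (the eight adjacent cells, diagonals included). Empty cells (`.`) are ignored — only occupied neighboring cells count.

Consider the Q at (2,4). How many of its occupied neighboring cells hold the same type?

1

Occupied neighbors of (2,4): (1,3)=P, (1,4)=P, (2,3)=Q.
Same type (Q): 1 of 3.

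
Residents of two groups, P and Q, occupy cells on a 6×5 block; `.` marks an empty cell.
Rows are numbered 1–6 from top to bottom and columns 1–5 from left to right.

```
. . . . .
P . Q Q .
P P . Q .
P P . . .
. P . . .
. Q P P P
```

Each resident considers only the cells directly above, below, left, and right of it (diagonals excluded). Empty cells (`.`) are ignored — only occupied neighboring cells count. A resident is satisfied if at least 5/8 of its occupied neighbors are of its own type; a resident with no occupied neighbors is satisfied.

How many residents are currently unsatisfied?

3

(2,1)P 1/1 ok
(2,3)Q 1/1 ok
(2,4)Q 2/2 ok
(3,1)P 3/3 ok
(3,2)P 2/2 ok
(3,4)Q 1/1 ok
(4,1)P 2/2 ok
(4,2)P 3/3 ok
(5,2)P 1/2 unhappy
(6,2)Q 0/2 unhappy
(6,3)P 1/2 unhappy
(6,4)P 2/2 ok
(6,5)P 1/1 ok
Unsatisfied: (5,2), (6,2), (6,3) — 3 in total.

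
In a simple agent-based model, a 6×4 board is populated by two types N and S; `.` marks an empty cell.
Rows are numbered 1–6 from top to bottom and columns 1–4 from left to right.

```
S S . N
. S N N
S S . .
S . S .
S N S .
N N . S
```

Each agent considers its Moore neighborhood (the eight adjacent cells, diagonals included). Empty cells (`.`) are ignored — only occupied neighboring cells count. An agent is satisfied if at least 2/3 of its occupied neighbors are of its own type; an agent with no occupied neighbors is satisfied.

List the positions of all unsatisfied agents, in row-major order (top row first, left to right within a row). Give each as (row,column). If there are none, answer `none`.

Row 1: (1,1)S 2/2 satisfied · (1,2)S 2/3 satisfied · (1,4)N 2/2 satisfied
Row 2: (2,2)S 4/5 satisfied · (2,3)N 2/5 not · (2,4)N 2/2 satisfied
Row 3: (3,1)S 3/3 satisfied · (3,2)S 4/5 satisfied
Row 4: (4,1)S 3/4 satisfied · (4,3)S 2/3 satisfied
Row 5: (5,1)S 1/4 not · (5,2)N 2/6 not · (5,3)S 2/4 not
Row 6: (6,1)N 2/3 satisfied · (6,2)N 2/4 not · (6,4)S 1/1 satisfied

(2,3), (5,1), (5,2), (5,3), (6,2)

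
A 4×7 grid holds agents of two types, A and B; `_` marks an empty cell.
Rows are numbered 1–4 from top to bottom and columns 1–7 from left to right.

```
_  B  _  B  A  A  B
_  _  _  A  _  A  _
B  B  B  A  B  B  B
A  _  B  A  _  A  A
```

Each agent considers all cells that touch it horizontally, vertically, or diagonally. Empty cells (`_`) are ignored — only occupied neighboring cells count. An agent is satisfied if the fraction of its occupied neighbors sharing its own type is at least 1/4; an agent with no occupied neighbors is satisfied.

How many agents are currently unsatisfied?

Row 1: (1,2)B 0/0 ok · (1,4)B 0/2 unhappy · (1,5)A 3/4 ok · (1,6)A 2/3 ok · (1,7)B 0/2 unhappy
Row 2: (2,4)A 2/5 ok · (2,6)A 2/6 ok
Row 3: (3,1)B 1/2 ok · (3,2)B 3/4 ok · (3,3)B 2/5 ok · (3,4)A 2/5 ok · (3,5)B 1/6 unhappy · (3,6)B 2/5 ok · (3,7)B 1/4 ok
Row 4: (4,1)A 0/2 unhappy · (4,3)B 2/4 ok · (4,4)A 1/4 ok · (4,6)A 1/4 ok · (4,7)A 1/3 ok
Unsatisfied: (1,4), (1,7), (3,5), (4,1) — 4 in total.

4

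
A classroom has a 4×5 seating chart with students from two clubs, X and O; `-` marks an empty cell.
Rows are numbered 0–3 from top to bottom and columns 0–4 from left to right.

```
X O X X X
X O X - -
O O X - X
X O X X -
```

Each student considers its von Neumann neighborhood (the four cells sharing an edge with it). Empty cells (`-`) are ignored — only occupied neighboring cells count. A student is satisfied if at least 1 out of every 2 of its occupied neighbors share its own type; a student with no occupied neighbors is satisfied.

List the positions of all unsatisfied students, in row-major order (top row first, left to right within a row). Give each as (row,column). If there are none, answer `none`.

(0,1), (1,0), (2,0), (3,0), (3,1)

Row 0: (0,0)X 1/2 ok · (0,1)O 1/3 unhappy · (0,2)X 2/3 ok · (0,3)X 2/2 ok · (0,4)X 1/1 ok
Row 1: (1,0)X 1/3 unhappy · (1,1)O 2/4 ok · (1,2)X 2/3 ok
Row 2: (2,0)O 1/3 unhappy · (2,1)O 3/4 ok · (2,2)X 2/3 ok · (2,4)X 0/0 ok
Row 3: (3,0)X 0/2 unhappy · (3,1)O 1/3 unhappy · (3,2)X 2/3 ok · (3,3)X 1/1 ok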